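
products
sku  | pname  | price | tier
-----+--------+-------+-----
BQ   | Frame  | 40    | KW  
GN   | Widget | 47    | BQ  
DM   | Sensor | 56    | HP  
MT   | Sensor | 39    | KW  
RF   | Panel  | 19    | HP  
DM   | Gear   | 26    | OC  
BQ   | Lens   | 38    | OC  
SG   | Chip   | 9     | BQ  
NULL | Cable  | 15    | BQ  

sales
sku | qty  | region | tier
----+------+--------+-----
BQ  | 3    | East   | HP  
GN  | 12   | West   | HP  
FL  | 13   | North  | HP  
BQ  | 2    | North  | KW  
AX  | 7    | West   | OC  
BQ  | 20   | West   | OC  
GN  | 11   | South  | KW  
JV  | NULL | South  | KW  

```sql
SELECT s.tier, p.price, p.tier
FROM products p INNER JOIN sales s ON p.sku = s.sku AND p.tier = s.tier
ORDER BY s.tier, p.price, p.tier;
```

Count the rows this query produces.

INNER JOIN keeps only pairs where the ON condition holds.
Matching on p.sku = s.sku AND p.tier = s.tier. A NULL in a compared column never satisfies the condition.
Matched pairs: 2.
Total: 2 rows.

2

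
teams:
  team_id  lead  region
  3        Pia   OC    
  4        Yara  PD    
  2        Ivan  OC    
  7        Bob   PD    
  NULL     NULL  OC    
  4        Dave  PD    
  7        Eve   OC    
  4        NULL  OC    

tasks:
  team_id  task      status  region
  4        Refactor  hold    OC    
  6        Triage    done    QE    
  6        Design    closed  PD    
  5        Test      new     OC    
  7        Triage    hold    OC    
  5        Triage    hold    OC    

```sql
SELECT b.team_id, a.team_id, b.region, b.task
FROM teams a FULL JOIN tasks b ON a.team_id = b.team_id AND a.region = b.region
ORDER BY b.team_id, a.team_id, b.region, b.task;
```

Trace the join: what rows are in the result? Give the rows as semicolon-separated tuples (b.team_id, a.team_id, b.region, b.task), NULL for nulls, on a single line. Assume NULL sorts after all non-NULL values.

(4, 4, OC, Refactor); (5, NULL, OC, Test); (5, NULL, OC, Triage); (6, NULL, PD, Design); (6, NULL, QE, Triage); (7, 7, OC, Triage); (NULL, 2, NULL, NULL); (NULL, 3, NULL, NULL); (NULL, 4, NULL, NULL); (NULL, 4, NULL, NULL); (NULL, 7, NULL, NULL); (NULL, NULL, NULL, NULL)

FULL OUTER JOIN keeps every row from both sides; unmatched rows get NULL for the other side's columns.
Matching on a.team_id = b.team_id AND a.region = b.region. A NULL in a compared column never satisfies the condition.
Matched pairs: 2; unmatched a rows kept: 6; unmatched b rows kept: 4.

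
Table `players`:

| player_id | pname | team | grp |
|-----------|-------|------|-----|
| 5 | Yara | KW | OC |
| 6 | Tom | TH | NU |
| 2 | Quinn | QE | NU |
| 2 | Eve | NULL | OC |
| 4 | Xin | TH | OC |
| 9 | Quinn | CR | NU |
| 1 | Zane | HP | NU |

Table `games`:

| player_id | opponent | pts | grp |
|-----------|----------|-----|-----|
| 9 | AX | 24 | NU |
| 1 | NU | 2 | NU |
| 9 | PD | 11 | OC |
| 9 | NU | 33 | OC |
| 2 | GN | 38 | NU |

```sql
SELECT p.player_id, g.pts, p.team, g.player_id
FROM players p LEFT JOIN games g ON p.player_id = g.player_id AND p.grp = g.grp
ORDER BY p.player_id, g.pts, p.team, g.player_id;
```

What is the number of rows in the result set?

7

LEFT JOIN keeps every row from `players`; unmatched rows get NULL for `games`'s columns.
Matching on p.player_id = g.player_id AND p.grp = g.grp.
Matched pairs: 3; unmatched p rows kept: 4.
Total: 3 matched + 4 padded = 7 rows.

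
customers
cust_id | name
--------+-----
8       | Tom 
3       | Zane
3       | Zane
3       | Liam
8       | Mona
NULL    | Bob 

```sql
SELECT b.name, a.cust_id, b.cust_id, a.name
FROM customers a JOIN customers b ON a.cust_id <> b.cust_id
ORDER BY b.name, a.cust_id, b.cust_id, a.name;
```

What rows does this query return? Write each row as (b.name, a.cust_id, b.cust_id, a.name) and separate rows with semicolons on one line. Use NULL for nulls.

(Liam, 8, 3, Mona); (Liam, 8, 3, Tom); (Mona, 3, 8, Liam); (Mona, 3, 8, Zane); (Mona, 3, 8, Zane); (Tom, 3, 8, Liam); (Tom, 3, 8, Zane); (Tom, 3, 8, Zane); (Zane, 8, 3, Mona); (Zane, 8, 3, Mona); (Zane, 8, 3, Tom); (Zane, 8, 3, Tom)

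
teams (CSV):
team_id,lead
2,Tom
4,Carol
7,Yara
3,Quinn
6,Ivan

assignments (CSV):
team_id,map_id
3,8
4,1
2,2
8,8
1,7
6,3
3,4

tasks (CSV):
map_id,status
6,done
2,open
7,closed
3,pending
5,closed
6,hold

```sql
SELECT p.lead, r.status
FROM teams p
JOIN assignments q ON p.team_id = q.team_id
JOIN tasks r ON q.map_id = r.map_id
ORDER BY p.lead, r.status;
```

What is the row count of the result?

Evaluate left to right. First `teams p INNER JOIN assignments q` on team_id: 5 row(s).
Then INNER JOIN `tasks r` on map_id: keep only rows whose q.map_id appears in r.
Result: 2 row(s).

2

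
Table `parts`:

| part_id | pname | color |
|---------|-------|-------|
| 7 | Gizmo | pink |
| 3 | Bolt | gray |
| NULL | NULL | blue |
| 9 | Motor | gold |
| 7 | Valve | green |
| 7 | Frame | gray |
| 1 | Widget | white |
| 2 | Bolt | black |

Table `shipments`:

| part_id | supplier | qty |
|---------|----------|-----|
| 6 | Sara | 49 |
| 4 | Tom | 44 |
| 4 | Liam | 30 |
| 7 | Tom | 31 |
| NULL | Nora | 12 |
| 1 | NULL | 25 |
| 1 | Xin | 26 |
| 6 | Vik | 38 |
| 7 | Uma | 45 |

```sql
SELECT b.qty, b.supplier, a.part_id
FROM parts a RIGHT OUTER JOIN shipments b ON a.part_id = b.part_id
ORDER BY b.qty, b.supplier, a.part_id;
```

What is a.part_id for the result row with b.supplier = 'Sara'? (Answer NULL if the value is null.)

RIGHT JOIN keeps every row from `shipments`; unmatched rows get NULL for `parts`'s columns.
Matching on a.part_id = b.part_id. A NULL in a compared column never satisfies the condition.
- a row (part_id=7): matches 2 b row(s) → 2 output row(s).
- a row (part_id=3): no match.
- a row (part_id=NULL): no match.
- a row (part_id=9): no match.
- a row (part_id=7): matches 2 b row(s) → 2 output row(s).
- a row (part_id=7): matches 2 b row(s) → 2 output row(s).
- a row (part_id=1): matches 2 b row(s) → 2 output row(s).
- a row (part_id=2): no match.
- 5 row(s) from b found no a partner → padded with NULL.

NULL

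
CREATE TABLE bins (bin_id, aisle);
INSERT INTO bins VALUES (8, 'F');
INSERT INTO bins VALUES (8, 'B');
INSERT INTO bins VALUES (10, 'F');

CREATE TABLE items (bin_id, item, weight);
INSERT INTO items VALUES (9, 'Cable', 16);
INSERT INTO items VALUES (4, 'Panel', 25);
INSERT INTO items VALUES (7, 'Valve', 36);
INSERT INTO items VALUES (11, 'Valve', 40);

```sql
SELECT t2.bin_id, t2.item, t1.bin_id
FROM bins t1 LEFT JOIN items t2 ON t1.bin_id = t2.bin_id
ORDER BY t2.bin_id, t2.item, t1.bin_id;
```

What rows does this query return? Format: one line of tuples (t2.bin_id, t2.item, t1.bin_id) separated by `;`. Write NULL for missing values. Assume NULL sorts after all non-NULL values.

LEFT JOIN keeps every row from `bins`; unmatched rows get NULL for `items`'s columns.
Matching on t1.bin_id = t2.bin_id.
- t1[0] bin_id=8 → no match; kept with NULLs on the t2 side.
- t1[1] bin_id=8 → no match; kept with NULLs on the t2 side.
- t1[2] bin_id=10 → no match; kept with NULLs on the t2 side.
After projecting and ordering:
t2.bin_id | t2.item | t1.bin_id
NULL | NULL | 8
NULL | NULL | 8
NULL | NULL | 10

(NULL, NULL, 8); (NULL, NULL, 8); (NULL, NULL, 10)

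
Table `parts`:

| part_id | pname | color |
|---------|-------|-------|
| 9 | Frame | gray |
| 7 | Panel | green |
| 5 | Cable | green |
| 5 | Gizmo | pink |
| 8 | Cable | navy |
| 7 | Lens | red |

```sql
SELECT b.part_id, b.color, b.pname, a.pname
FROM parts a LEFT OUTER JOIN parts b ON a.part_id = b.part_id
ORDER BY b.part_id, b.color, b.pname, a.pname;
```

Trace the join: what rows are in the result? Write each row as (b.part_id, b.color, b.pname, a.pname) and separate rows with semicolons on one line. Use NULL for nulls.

LEFT JOIN keeps every row from `parts a`; unmatched rows get NULL for `parts b`'s columns.
Matching on a.part_id = b.part_id.
- a (part_id=9) pairs with 1 row(s) of b.
- a (part_id=7) pairs with 2 row(s) of b.
- a (part_id=5) pairs with 2 row(s) of b.
- a (part_id=5) pairs with 2 row(s) of b.
- a (part_id=8) pairs with 1 row(s) of b.
- a (part_id=7) pairs with 2 row(s) of b.
After projecting and ordering:
b.part_id | b.color | b.pname | a.pname
5 | green | Cable | Cable
5 | green | Cable | Gizmo
5 | pink | Gizmo | Cable
5 | pink | Gizmo | Gizmo
7 | green | Panel | Lens
7 | green | Panel | Panel
7 | red | Lens | Lens
7 | red | Lens | Panel
8 | navy | Cable | Cable
9 | gray | Frame | Frame

(5, green, Cable, Cable); (5, green, Cable, Gizmo); (5, pink, Gizmo, Cable); (5, pink, Gizmo, Gizmo); (7, green, Panel, Lens); (7, green, Panel, Panel); (7, red, Lens, Lens); (7, red, Lens, Panel); (8, navy, Cable, Cable); (9, gray, Frame, Frame)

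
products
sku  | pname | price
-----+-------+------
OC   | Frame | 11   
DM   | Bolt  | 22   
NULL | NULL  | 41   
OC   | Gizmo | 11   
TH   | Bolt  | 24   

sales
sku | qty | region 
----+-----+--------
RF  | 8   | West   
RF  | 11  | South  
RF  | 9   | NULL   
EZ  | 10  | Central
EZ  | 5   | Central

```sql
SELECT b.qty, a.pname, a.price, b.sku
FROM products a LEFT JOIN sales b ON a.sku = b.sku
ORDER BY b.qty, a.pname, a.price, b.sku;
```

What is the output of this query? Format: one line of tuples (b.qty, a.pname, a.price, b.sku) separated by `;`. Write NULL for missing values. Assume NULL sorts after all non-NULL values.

(NULL, Bolt, 22, NULL); (NULL, Bolt, 24, NULL); (NULL, Frame, 11, NULL); (NULL, Gizmo, 11, NULL); (NULL, NULL, 41, NULL)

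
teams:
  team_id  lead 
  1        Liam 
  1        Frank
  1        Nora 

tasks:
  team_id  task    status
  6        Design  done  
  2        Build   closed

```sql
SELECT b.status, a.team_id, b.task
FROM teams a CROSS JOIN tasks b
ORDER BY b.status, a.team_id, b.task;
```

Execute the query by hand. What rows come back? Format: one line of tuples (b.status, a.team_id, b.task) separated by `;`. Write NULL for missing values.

CROSS JOIN pairs every row of `teams` with every row of `tasks`: 3 × 2 = 6 rows.

(closed, 1, Build); (closed, 1, Build); (closed, 1, Build); (done, 1, Design); (done, 1, Design); (done, 1, Design)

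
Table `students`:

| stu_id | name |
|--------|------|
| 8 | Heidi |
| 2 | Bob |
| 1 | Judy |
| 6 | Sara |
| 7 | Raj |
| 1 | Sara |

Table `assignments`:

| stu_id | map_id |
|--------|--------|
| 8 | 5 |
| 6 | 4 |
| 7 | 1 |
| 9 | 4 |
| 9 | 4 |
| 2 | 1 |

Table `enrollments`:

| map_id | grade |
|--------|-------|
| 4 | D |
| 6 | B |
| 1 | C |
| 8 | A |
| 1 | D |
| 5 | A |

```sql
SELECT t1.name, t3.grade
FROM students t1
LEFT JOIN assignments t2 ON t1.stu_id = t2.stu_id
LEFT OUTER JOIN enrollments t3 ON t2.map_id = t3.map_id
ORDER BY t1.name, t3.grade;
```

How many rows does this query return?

8

Step 1 — t1 LEFT JOIN t2 on stu_id → 6 row(s).
Then LEFT JOIN `enrollments t3` on map_id: each of those 6 rows is kept; rows whose t2.map_id has no match in t3 get NULL for t3's columns.
Result: 8 row(s).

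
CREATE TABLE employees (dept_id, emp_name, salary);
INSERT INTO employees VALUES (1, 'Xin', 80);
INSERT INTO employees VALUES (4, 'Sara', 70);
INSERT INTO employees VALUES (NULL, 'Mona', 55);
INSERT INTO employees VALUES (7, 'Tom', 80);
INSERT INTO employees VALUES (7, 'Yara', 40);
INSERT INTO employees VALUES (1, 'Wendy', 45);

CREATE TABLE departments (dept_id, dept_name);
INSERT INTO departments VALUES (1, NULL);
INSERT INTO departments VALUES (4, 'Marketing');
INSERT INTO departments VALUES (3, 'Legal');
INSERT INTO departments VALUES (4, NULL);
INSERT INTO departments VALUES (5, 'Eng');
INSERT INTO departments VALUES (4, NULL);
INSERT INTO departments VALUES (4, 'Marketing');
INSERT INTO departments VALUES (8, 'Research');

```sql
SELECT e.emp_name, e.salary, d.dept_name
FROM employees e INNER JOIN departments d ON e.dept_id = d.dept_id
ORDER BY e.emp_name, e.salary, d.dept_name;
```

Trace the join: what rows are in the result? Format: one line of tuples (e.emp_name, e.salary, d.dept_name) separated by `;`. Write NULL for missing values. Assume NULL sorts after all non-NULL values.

INNER JOIN keeps only pairs where the ON condition holds.
Matching on e.dept_id = d.dept_id. A NULL in a compared column never satisfies the condition.
- e (dept_id=1) pairs with 1 row(s) of d.
- e (dept_id=4) pairs with 4 row(s) of d.
- e (dept_id=NULL) has no partner → excluded.
- e (dept_id=7) has no partner → excluded.
- e (dept_id=7) has no partner → excluded.
- e (dept_id=1) pairs with 1 row(s) of d.
After projecting and ordering:
e.emp_name | e.salary | d.dept_name
Sara | 70 | Marketing
Sara | 70 | Marketing
Sara | 70 | NULL
Sara | 70 | NULL
Wendy | 45 | NULL
Xin | 80 | NULL

(Sara, 70, Marketing); (Sara, 70, Marketing); (Sara, 70, NULL); (Sara, 70, NULL); (Wendy, 45, NULL); (Xin, 80, NULL)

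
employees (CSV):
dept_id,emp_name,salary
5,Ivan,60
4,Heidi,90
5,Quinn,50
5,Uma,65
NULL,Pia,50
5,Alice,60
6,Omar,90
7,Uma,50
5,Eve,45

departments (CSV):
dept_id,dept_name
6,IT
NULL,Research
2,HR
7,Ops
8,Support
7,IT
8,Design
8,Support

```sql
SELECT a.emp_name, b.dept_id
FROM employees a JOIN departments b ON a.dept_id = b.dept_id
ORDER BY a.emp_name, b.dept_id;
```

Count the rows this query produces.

3

INNER JOIN keeps only pairs where the ON condition holds.
Matching on a.dept_id = b.dept_id. A NULL in a compared column never satisfies the condition.
Matched pairs: 3.
Total: 3 rows.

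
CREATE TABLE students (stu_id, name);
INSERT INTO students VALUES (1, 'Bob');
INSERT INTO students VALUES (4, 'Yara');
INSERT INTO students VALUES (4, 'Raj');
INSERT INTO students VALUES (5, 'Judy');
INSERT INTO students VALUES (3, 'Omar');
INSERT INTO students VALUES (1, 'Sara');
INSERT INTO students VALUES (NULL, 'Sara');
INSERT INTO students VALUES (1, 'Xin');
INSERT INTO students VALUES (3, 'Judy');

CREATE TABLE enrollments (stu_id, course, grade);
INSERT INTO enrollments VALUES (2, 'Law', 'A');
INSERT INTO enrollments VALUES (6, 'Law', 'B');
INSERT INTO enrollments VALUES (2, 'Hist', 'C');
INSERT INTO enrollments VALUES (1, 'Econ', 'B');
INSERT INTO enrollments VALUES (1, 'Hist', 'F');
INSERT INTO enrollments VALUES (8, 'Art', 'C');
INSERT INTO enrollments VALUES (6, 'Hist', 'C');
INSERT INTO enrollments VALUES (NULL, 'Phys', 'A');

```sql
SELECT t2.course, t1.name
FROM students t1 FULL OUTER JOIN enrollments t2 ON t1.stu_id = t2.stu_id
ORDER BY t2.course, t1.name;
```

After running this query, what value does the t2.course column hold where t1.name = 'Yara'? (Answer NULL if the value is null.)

FULL OUTER JOIN keeps every row from both sides; unmatched rows get NULL for the other side's columns.
Matching on t1.stu_id = t2.stu_id. A NULL in a compared column never satisfies the condition.
- t1 row (stu_id=1): matches 2 t2 row(s) → 2 output row(s).
- t1 row (stu_id=4): no match → kept, t2 columns NULL.
- t1 row (stu_id=4): no match → kept, t2 columns NULL.
- t1 row (stu_id=5): no match → kept, t2 columns NULL.
- t1 row (stu_id=3): no match → kept, t2 columns NULL.
- t1 row (stu_id=1): matches 2 t2 row(s) → 2 output row(s).
- t1 row (stu_id=NULL): no match → kept, t2 columns NULL.
- t1 row (stu_id=1): matches 2 t2 row(s) → 2 output row(s).
- t1 row (stu_id=3): no match → kept, t2 columns NULL.
- 6 t2 row(s) had no t1 match → kept, t1 columns NULL.

NULL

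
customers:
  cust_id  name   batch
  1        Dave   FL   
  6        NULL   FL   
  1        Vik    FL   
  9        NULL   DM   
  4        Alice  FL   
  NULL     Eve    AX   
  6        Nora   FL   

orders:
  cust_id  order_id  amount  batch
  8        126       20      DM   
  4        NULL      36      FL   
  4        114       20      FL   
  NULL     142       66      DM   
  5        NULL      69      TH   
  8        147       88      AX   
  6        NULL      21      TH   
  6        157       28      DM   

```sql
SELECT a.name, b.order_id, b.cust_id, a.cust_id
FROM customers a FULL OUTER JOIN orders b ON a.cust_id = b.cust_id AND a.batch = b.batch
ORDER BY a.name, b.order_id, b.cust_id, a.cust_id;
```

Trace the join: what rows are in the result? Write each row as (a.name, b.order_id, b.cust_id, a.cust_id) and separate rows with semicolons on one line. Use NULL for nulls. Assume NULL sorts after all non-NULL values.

(Alice, 114, 4, 4); (Alice, NULL, 4, 4); (Dave, NULL, NULL, 1); (Eve, NULL, NULL, NULL); (Nora, NULL, NULL, 6); (Vik, NULL, NULL, 1); (NULL, 126, 8, NULL); (NULL, 142, NULL, NULL); (NULL, 147, 8, NULL); (NULL, 157, 6, NULL); (NULL, NULL, 5, NULL); (NULL, NULL, 6, NULL); (NULL, NULL, NULL, 6); (NULL, NULL, NULL, 9)

FULL OUTER JOIN keeps every row from both sides; unmatched rows get NULL for the other side's columns.
Matching on a.cust_id = b.cust_id AND a.batch = b.batch. A NULL in a compared column never satisfies the condition.
- a (cust_id=1, batch=FL) has no partner → padded with NULL.
- a (cust_id=6, batch=FL) has no partner → padded with NULL.
- a (cust_id=1, batch=FL) has no partner → padded with NULL.
- a (cust_id=9, batch=DM) has no partner → padded with NULL.
- a (cust_id=4, batch=FL) pairs with 2 row(s) of b.
- a (cust_id=NULL, batch=AX) has no partner → padded with NULL.
- a (cust_id=6, batch=FL) has no partner → padded with NULL.
- 6 row(s) from b found no a partner → padded with NULL.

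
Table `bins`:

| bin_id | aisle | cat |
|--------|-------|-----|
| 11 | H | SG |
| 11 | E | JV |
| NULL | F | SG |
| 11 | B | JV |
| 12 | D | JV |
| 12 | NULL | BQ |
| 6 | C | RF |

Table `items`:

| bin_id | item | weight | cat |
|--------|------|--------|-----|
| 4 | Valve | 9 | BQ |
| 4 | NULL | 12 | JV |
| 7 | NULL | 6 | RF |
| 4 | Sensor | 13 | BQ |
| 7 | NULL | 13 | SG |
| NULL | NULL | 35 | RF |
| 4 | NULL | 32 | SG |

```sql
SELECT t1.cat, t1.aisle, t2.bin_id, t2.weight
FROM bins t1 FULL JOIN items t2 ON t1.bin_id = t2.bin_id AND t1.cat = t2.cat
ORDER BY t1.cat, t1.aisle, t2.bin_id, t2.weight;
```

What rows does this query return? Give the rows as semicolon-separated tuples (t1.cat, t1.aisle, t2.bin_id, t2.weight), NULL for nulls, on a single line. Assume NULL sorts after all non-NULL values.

(BQ, NULL, NULL, NULL); (JV, B, NULL, NULL); (JV, D, NULL, NULL); (JV, E, NULL, NULL); (RF, C, NULL, NULL); (SG, F, NULL, NULL); (SG, H, NULL, NULL); (NULL, NULL, 4, 9); (NULL, NULL, 4, 12); (NULL, NULL, 4, 13); (NULL, NULL, 4, 32); (NULL, NULL, 7, 6); (NULL, NULL, 7, 13); (NULL, NULL, NULL, 35)

FULL OUTER JOIN keeps every row from both sides; unmatched rows get NULL for the other side's columns.
Matching on t1.bin_id = t2.bin_id AND t1.cat = t2.cat. A NULL in a compared column never satisfies the condition.
- t1 (bin_id=11, cat=SG) has no partner → padded with NULL.
- t1 (bin_id=11, cat=JV) has no partner → padded with NULL.
- t1 (bin_id=NULL, cat=SG) has no partner → padded with NULL.
- t1 (bin_id=11, cat=JV) has no partner → padded with NULL.
- t1 (bin_id=12, cat=JV) has no partner → padded with NULL.
- t1 (bin_id=12, cat=BQ) has no partner → padded with NULL.
- t1 (bin_id=6, cat=RF) has no partner → padded with NULL.
- 7 row(s) from t2 found no t1 partner → padded with NULL.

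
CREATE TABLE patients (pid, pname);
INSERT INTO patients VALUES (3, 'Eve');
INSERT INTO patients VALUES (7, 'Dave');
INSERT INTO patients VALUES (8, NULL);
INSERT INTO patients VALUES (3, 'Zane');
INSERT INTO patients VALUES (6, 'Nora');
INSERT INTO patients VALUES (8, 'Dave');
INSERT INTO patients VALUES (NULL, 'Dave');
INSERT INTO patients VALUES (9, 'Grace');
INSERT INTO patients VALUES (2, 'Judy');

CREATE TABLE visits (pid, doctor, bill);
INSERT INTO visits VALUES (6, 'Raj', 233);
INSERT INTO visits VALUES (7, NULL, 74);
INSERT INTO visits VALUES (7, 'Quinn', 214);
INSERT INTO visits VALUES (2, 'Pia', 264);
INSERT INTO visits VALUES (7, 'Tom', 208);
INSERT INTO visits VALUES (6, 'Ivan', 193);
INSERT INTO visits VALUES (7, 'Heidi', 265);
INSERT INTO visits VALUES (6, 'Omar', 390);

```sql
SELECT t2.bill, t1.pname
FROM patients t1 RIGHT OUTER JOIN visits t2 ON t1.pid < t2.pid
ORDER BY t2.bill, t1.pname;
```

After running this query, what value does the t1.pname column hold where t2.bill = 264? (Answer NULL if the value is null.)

RIGHT JOIN keeps every row from `visits`; unmatched rows get NULL for `patients`'s columns.
Matching on t1.pid < t2.pid. A NULL in a compared column never satisfies the condition.
Matched pairs: 25; unmatched t2 rows kept: 1.

NULL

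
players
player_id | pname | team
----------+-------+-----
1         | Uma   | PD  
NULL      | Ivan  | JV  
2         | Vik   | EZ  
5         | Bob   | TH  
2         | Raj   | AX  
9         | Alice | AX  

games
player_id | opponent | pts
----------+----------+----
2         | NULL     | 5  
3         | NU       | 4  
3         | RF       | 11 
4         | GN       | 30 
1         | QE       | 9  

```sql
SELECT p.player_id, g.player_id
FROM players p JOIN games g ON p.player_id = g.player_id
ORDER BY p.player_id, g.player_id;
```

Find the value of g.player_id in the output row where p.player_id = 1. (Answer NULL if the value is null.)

1

INNER JOIN keeps only pairs where the ON condition holds.
Matching on p.player_id = g.player_id. A NULL in a compared column never satisfies the condition.
- p (player_id=1) pairs with 1 row(s) of g.
- p (player_id=NULL) has no partner → excluded.
- p (player_id=2) pairs with 1 row(s) of g.
- p (player_id=5) has no partner → excluded.
- p (player_id=2) pairs with 1 row(s) of g.
- p (player_id=9) has no partner → excluded.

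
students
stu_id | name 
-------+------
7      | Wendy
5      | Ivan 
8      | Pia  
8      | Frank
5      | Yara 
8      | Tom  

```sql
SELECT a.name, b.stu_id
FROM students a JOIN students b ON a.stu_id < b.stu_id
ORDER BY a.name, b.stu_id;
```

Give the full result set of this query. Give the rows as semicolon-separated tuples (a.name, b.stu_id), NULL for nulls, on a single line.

INNER JOIN keeps only pairs where the ON condition holds.
Matching on a.stu_id < b.stu_id.
- a row (stu_id=7): matches 3 b row(s) → 3 output row(s).
- a row (stu_id=5): matches 4 b row(s) → 4 output row(s).
- a row (stu_id=8): no match → dropped.
- a row (stu_id=8): no match → dropped.
- a row (stu_id=5): matches 4 b row(s) → 4 output row(s).
- a row (stu_id=8): no match → dropped.

(Ivan, 7); (Ivan, 8); (Ivan, 8); (Ivan, 8); (Wendy, 8); (Wendy, 8); (Wendy, 8); (Yara, 7); (Yara, 8); (Yara, 8); (Yara, 8)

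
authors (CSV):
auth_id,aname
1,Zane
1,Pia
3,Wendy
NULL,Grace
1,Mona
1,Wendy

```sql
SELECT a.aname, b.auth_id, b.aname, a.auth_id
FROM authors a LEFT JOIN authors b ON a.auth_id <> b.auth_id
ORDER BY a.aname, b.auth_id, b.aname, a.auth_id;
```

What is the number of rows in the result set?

LEFT JOIN keeps every row from `authors a`; unmatched rows get NULL for `authors b`'s columns.
Matching on a.auth_id <> b.auth_id. A NULL in a compared column never satisfies the condition.
Matched pairs: 8; unmatched a rows kept: 1.
Total: 8 matched + 1 padded = 9 rows.

9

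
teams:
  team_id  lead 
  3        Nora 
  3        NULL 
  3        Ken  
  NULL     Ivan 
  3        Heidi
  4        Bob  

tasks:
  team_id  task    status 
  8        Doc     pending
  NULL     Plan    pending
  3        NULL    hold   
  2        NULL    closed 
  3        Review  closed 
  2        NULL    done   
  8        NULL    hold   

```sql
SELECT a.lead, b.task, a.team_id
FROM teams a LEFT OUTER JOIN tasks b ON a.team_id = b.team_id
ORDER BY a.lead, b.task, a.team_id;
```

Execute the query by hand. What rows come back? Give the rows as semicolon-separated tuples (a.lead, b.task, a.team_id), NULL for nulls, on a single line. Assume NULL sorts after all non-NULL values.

LEFT JOIN keeps every row from `teams`; unmatched rows get NULL for `tasks`'s columns.
Matching on a.team_id = b.team_id. A NULL in a compared column never satisfies the condition.
Matched pairs: 8; unmatched a rows kept: 2.

(Bob, NULL, 4); (Heidi, Review, 3); (Heidi, NULL, 3); (Ivan, NULL, NULL); (Ken, Review, 3); (Ken, NULL, 3); (Nora, Review, 3); (Nora, NULL, 3); (NULL, Review, 3); (NULL, NULL, 3)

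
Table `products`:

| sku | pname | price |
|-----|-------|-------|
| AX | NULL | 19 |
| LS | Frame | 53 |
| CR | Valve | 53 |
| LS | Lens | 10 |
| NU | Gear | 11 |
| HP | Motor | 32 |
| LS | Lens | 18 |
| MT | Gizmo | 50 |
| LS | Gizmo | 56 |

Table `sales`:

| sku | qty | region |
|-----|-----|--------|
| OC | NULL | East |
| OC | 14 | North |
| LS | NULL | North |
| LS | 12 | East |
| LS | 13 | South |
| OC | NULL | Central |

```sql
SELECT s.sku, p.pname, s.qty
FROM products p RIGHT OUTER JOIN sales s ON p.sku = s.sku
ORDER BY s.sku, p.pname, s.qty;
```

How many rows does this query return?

15

RIGHT JOIN keeps every row from `sales`; unmatched rows get NULL for `products`'s columns.
Matching on p.sku = s.sku.
Matched pairs: 12; unmatched s rows kept: 3.
Total: 12 matched + 3 padded = 15 rows.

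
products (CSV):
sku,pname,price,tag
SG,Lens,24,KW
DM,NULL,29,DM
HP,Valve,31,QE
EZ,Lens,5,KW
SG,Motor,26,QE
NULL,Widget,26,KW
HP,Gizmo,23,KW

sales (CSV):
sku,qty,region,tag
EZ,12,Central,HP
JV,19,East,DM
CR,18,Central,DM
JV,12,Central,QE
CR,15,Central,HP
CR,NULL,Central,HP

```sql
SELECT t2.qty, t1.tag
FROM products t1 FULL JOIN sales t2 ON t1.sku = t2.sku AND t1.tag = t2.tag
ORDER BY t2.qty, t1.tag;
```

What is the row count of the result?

FULL OUTER JOIN keeps every row from both sides; unmatched rows get NULL for the other side's columns.
Matching on t1.sku = t2.sku AND t1.tag = t2.tag. A NULL in a compared column never satisfies the condition.
- t1 row (sku=SG, tag=KW): no match → kept, t2 columns NULL.
- t1 row (sku=DM, tag=DM): no match → kept, t2 columns NULL.
- t1 row (sku=HP, tag=QE): no match → kept, t2 columns NULL.
- t1 row (sku=EZ, tag=KW): no match → kept, t2 columns NULL.
- t1 row (sku=SG, tag=QE): no match → kept, t2 columns NULL.
- t1 row (sku=NULL, tag=KW): no match → kept, t2 columns NULL.
- t1 row (sku=HP, tag=KW): no match → kept, t2 columns NULL.
- plus 6 unmatched t2 row(s), each kept with NULL t1 columns.
Total: 0 matched + 13 padded = 13 rows.

13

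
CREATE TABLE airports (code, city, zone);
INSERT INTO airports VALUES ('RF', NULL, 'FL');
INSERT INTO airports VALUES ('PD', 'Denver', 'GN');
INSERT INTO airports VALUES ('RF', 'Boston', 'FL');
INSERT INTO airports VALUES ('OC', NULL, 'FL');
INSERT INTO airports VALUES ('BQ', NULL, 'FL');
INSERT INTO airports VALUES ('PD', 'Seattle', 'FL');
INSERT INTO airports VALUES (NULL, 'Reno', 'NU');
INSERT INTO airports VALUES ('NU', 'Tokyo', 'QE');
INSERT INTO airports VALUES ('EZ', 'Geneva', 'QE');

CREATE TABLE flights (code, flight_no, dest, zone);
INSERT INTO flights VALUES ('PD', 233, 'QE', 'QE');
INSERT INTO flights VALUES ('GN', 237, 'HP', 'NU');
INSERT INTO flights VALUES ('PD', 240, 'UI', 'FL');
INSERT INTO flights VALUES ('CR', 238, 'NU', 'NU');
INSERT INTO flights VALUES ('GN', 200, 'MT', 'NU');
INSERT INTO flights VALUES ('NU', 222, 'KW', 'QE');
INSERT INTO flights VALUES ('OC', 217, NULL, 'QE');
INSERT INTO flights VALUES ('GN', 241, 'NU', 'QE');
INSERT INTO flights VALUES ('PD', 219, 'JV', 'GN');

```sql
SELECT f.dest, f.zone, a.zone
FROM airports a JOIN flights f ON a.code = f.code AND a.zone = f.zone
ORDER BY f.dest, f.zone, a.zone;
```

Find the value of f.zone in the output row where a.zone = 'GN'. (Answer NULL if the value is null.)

INNER JOIN keeps only pairs where the ON condition holds.
Matching on a.code = f.code AND a.zone = f.zone. A NULL in a compared column never satisfies the condition.
- a (code=RF, zone=FL) has no partner → excluded.
- a (code=PD, zone=GN) pairs with 1 row(s) of f.
- a (code=RF, zone=FL) has no partner → excluded.
- a (code=OC, zone=FL) has no partner → excluded.
- a (code=BQ, zone=FL) has no partner → excluded.
- a (code=PD, zone=FL) pairs with 1 row(s) of f.
- a (code=NULL, zone=NU) has no partner → excluded.
- a (code=NU, zone=QE) pairs with 1 row(s) of f.
- a (code=EZ, zone=QE) has no partner → excluded.

GN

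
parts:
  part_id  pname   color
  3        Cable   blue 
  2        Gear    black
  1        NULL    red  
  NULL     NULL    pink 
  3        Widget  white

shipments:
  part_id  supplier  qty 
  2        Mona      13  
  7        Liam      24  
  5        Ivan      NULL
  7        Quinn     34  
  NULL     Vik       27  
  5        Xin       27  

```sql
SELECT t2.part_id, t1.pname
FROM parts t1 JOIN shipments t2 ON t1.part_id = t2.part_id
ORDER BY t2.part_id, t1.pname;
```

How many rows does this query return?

INNER JOIN keeps only pairs where the ON condition holds.
Matching on t1.part_id = t2.part_id. A NULL in a compared column never satisfies the condition.
- t1 (part_id=3) has no partner → excluded.
- t1 (part_id=2) pairs with 1 row(s) of t2.
- t1 (part_id=1) has no partner → excluded.
- t1 (part_id=NULL) has no partner → excluded.
- t1 (part_id=3) has no partner → excluded.
Total: 1 rows.

1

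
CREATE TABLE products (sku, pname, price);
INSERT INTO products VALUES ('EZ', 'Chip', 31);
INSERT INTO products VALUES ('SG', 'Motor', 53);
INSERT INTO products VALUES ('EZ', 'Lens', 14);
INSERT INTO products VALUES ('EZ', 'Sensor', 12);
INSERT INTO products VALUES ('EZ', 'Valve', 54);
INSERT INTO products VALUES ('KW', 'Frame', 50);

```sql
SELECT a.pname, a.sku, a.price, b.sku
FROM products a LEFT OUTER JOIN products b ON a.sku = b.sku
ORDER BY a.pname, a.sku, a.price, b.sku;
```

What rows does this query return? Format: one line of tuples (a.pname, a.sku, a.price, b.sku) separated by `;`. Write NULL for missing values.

(Chip, EZ, 31, EZ); (Chip, EZ, 31, EZ); (Chip, EZ, 31, EZ); (Chip, EZ, 31, EZ); (Frame, KW, 50, KW); (Lens, EZ, 14, EZ); (Lens, EZ, 14, EZ); (Lens, EZ, 14, EZ); (Lens, EZ, 14, EZ); (Motor, SG, 53, SG); (Sensor, EZ, 12, EZ); (Sensor, EZ, 12, EZ); (Sensor, EZ, 12, EZ); (Sensor, EZ, 12, EZ); (Valve, EZ, 54, EZ); (Valve, EZ, 54, EZ); (Valve, EZ, 54, EZ); (Valve, EZ, 54, EZ)

LEFT JOIN keeps every row from `products a`; unmatched rows get NULL for `products b`'s columns.
Matching on a.sku = b.sku.
- a[0] sku=EZ → 4 match(es) in b → 4 row(s).
- a[1] sku=SG → 1 match(es) in b → 1 row(s).
- a[2] sku=EZ → 4 match(es) in b → 4 row(s).
- a[3] sku=EZ → 4 match(es) in b → 4 row(s).
- a[4] sku=EZ → 4 match(es) in b → 4 row(s).
- a[5] sku=KW → 1 match(es) in b → 1 row(s).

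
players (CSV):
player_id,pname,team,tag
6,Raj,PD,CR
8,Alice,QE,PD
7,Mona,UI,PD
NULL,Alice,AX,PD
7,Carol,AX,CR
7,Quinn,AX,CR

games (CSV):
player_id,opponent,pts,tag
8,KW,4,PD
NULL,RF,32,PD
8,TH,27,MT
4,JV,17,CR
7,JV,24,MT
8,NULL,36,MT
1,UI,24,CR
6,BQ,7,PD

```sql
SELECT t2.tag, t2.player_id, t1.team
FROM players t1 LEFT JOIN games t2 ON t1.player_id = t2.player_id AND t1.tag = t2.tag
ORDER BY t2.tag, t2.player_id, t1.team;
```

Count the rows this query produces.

6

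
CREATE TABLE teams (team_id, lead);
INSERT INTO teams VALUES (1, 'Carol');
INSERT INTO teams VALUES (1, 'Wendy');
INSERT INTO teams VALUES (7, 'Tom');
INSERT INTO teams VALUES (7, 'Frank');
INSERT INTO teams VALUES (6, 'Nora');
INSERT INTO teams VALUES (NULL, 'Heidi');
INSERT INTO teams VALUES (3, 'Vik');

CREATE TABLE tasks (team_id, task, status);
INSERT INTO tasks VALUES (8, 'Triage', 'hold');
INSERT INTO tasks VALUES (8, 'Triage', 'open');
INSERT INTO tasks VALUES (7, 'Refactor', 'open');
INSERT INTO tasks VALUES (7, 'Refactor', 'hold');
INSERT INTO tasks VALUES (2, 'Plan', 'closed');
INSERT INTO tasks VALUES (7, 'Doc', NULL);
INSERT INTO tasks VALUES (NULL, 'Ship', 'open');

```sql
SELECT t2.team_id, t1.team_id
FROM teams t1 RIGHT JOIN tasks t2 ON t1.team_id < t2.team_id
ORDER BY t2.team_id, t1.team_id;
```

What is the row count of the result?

RIGHT JOIN keeps every row from `tasks`; unmatched rows get NULL for `teams`'s columns.
Matching on t1.team_id < t2.team_id. A NULL in a compared column never satisfies the condition.
- team_id=1: 6 matching t2 row(s), so 6 row(s) emitted.
- team_id=1: 6 matching t2 row(s), so 6 row(s) emitted.
- team_id=7: 2 matching t2 row(s), so 2 row(s) emitted.
- team_id=7: 2 matching t2 row(s), so 2 row(s) emitted.
- team_id=6: 5 matching t2 row(s), so 5 row(s) emitted.
- team_id=NULL: no matching t2 row.
- team_id=3: 5 matching t2 row(s), so 5 row(s) emitted.
- plus 1 unmatched t2 row(s), each kept with NULL t1 columns.
Total: 26 matched + 1 padded = 27 rows.

27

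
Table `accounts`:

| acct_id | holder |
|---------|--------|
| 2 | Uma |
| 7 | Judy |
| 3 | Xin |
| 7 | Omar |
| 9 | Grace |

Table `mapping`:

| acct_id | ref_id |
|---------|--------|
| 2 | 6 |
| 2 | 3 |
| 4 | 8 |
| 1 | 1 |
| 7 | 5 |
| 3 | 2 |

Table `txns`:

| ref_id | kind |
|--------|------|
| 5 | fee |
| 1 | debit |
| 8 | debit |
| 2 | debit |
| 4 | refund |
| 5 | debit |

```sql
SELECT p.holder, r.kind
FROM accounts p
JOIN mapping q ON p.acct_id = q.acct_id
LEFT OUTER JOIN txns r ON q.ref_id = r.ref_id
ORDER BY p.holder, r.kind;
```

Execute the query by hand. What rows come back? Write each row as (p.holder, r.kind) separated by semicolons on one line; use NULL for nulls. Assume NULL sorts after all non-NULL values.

Step 1 — p INNER JOIN q on acct_id → 5 row(s).
Then LEFT JOIN `txns r` on ref_id: each of those 5 rows is kept; rows whose q.ref_id has no match in r get NULL for r's columns.

(Judy, debit); (Judy, fee); (Omar, debit); (Omar, fee); (Uma, NULL); (Uma, NULL); (Xin, debit)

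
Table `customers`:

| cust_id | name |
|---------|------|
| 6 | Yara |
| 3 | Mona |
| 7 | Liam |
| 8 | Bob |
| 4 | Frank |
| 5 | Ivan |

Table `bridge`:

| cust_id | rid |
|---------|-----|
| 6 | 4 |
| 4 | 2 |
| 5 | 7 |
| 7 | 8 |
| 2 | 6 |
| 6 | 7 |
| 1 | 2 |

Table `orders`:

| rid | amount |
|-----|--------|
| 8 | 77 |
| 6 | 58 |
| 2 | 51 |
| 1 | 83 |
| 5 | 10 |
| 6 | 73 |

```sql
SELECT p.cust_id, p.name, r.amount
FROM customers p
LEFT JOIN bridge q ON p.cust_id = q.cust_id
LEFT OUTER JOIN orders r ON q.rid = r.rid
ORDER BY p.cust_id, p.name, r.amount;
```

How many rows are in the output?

Step 1 — p LEFT JOIN q on cust_id → 7 row(s).
Then LEFT JOIN `orders r` on rid: each of those 7 rows is kept; rows whose q.rid has no match in r get NULL for r's columns.
Result: 7 row(s).

7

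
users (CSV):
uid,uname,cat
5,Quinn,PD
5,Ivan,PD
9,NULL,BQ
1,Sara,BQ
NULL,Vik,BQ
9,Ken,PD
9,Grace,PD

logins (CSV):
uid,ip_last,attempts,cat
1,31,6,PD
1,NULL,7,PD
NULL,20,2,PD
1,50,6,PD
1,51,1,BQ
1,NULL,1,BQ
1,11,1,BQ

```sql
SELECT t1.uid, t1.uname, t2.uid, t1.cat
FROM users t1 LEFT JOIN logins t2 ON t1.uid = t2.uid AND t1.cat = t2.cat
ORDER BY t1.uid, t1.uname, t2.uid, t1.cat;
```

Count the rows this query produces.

9

LEFT JOIN keeps every row from `users`; unmatched rows get NULL for `logins`'s columns.
Matching on t1.uid = t2.uid AND t1.cat = t2.cat. A NULL in a compared column never satisfies the condition.
Matched pairs: 3; unmatched t1 rows kept: 6.
Total: 3 matched + 6 padded = 9 rows.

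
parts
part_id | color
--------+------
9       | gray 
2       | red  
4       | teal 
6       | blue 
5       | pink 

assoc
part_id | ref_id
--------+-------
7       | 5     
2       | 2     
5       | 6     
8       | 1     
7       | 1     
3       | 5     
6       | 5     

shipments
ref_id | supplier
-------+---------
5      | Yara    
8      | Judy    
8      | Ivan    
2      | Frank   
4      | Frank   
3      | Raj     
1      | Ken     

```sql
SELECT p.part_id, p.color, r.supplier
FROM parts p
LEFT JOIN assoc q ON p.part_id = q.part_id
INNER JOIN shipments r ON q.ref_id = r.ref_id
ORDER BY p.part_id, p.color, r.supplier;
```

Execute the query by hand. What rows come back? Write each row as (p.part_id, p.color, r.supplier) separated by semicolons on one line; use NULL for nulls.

Evaluate left to right. First `parts p LEFT JOIN assoc q` on part_id: 5 row(s).
Then INNER JOIN `shipments r` on ref_id: keep only rows whose q.ref_id appears in r.

(2, red, Frank); (6, blue, Yara)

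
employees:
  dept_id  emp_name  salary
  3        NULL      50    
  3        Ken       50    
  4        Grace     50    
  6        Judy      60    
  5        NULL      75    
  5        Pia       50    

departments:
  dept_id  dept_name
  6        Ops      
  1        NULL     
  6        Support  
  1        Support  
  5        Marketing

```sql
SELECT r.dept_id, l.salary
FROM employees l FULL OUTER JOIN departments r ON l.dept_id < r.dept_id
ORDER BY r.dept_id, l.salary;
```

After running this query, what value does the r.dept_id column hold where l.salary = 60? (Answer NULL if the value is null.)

NULL

FULL OUTER JOIN keeps every row from both sides; unmatched rows get NULL for the other side's columns.
Matching on l.dept_id < r.dept_id.
- dept_id=3: 3 matching r row(s), so 3 row(s) emitted.
- dept_id=3: 3 matching r row(s), so 3 row(s) emitted.
- dept_id=4: 3 matching r row(s), so 3 row(s) emitted.
- dept_id=6: no r row matches, row kept with r columns NULL.
- dept_id=5: 2 matching r row(s), so 2 row(s) emitted.
- dept_id=5: 2 matching r row(s), so 2 row(s) emitted.
- 2 row(s) from r found no l partner → padded with NULL.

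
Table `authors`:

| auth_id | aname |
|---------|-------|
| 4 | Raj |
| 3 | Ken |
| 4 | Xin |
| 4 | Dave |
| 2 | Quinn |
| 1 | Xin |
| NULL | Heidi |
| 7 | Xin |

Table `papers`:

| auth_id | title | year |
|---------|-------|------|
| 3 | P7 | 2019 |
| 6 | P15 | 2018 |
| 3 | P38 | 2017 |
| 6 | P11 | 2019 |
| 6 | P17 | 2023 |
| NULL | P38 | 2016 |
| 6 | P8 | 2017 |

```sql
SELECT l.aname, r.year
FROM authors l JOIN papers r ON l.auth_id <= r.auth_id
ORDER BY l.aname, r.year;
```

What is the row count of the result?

30

INNER JOIN keeps only pairs where the ON condition holds.
Matching on l.auth_id <= r.auth_id. A NULL in a compared column never satisfies the condition.
- auth_id=4: 4 matching r row(s), so 4 row(s) emitted.
- auth_id=3: 6 matching r row(s), so 6 row(s) emitted.
- auth_id=4: 4 matching r row(s), so 4 row(s) emitted.
- auth_id=4: 4 matching r row(s), so 4 row(s) emitted.
- auth_id=2: 6 matching r row(s), so 6 row(s) emitted.
- auth_id=1: 6 matching r row(s), so 6 row(s) emitted.
- auth_id=NULL: no matching r row, dropped.
- auth_id=7: no matching r row, dropped.
Total: 30 rows.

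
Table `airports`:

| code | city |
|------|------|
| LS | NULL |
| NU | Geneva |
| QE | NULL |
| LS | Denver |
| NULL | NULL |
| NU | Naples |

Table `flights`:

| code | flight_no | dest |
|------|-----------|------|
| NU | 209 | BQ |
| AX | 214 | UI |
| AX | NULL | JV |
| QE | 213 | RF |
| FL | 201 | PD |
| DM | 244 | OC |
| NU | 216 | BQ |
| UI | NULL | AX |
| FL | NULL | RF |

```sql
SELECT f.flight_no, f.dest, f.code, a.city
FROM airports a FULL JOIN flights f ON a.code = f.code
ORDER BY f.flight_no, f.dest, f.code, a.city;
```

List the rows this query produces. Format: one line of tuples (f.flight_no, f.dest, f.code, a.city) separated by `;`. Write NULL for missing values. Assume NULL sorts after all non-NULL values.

(201, PD, FL, NULL); (209, BQ, NU, Geneva); (209, BQ, NU, Naples); (213, RF, QE, NULL); (214, UI, AX, NULL); (216, BQ, NU, Geneva); (216, BQ, NU, Naples); (244, OC, DM, NULL); (NULL, AX, UI, NULL); (NULL, JV, AX, NULL); (NULL, RF, FL, NULL); (NULL, NULL, NULL, Denver); (NULL, NULL, NULL, NULL); (NULL, NULL, NULL, NULL)

FULL OUTER JOIN keeps every row from both sides; unmatched rows get NULL for the other side's columns.
Matching on a.code = f.code. A NULL in a compared column never satisfies the condition.
- a (code=LS) has no partner → padded with NULL.
- a (code=NU) pairs with 2 row(s) of f.
- a (code=QE) pairs with 1 row(s) of f.
- a (code=LS) has no partner → padded with NULL.
- a (code=NULL) has no partner → padded with NULL.
- a (code=NU) pairs with 2 row(s) of f.
- 6 row(s) from f found no a partner → padded with NULL.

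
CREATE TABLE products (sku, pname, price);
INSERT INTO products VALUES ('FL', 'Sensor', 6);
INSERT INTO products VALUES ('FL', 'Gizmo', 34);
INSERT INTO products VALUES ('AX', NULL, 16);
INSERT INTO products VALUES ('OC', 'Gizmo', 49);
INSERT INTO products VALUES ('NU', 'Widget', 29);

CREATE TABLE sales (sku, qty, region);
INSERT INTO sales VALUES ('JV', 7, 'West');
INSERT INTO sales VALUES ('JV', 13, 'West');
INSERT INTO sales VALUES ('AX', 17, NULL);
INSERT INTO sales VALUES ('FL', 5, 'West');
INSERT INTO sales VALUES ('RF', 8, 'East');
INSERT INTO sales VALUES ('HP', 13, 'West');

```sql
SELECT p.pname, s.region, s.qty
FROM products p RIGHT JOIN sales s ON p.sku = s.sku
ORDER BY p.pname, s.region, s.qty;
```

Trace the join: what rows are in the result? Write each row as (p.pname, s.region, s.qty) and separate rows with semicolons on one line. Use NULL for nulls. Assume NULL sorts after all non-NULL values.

RIGHT JOIN keeps every row from `sales`; unmatched rows get NULL for `products`'s columns.
Matching on p.sku = s.sku.
- p row (sku=FL): matches 1 s row(s) → 1 output row(s).
- p row (sku=FL): matches 1 s row(s) → 1 output row(s).
- p row (sku=AX): matches 1 s row(s) → 1 output row(s).
- p row (sku=OC): no match.
- p row (sku=NU): no match.
- plus 4 unmatched s row(s), each kept with NULL p columns.
After projecting and ordering:
p.pname | s.region | s.qty
Gizmo | West | 5
Sensor | West | 5
NULL | East | 8
NULL | West | 7
NULL | West | 13
NULL | West | 13
NULL | NULL | 17

(Gizmo, West, 5); (Sensor, West, 5); (NULL, East, 8); (NULL, West, 7); (NULL, West, 13); (NULL, West, 13); (NULL, NULL, 17)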